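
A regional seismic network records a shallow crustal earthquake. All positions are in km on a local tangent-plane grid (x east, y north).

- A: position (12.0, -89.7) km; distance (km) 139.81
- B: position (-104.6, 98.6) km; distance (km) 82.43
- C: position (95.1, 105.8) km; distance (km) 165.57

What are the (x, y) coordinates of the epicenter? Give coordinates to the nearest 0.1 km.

-53.9 km east, 33.6 km north

Circle about each station: (x − 12.0)² + (y + 89.7)² = 139.81²; (x + 104.6)² + (y − 98.6)² = 82.43²; (x − 95.1)² + (y − 105.8)² = 165.57².
Subtracting pairs of circle equations eliminates x²+y² and gives linear equations (the radical axes):
-233.2 x + 376.6 y = 25225.16
166.2 x + 391.0 y = 4180.97
Solving the 2×2 system: x ≈ -53.9, y ≈ 33.6 km.
Check against A (with the unrounded x, y): √((x − 12.0)²+(y + 89.7)²) = 139.81 ≈ 139.81 km. ✓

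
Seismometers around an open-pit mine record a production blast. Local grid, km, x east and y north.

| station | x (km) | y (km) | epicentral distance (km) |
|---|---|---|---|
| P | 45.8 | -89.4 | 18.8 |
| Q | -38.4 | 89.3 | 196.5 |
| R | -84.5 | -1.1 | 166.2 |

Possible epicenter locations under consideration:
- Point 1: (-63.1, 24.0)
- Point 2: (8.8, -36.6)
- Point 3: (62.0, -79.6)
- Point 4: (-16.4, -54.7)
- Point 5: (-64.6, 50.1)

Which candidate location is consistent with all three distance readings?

Point 3

For each candidate, compare |candidate − station| to the reported distance:
Point 1: residuals P 138.4, Q 126.7, R 133.2 → max 138.4 km
Point 2: residuals P 45.7, Q 62.0, R 66.4 → max 66.4 km
Point 3: residuals P 0.1, Q 0.0, R 0.0 → max 0.1 km
Point 4: residuals P 52.4, Q 50.8, R 79.5 → max 79.5 km
Point 5: residuals P 159.1, Q 149.4, R 111.3 → max 159.1 km
Only Point 3 has all residuals ≈ 0.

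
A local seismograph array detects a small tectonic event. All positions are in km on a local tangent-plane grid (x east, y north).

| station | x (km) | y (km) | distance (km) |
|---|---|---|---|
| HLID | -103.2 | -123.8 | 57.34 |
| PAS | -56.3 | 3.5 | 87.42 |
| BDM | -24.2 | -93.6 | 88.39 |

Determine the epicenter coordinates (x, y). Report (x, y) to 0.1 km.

Circle about each station: (x + 103.2)² + (y + 123.8)² = 57.34²; (x + 56.3)² + (y − 3.5)² = 87.42²; (x + 24.2)² + (y + 93.6)² = 88.39².
Subtracting the HLID equation from the PAS and BDM equations removes the quadratic terms:
93.8 x + 254.6 y = -27149.12
158.0 x + 60.4 y = -21155.00
Solving the 2×2 system: x ≈ -108.4, y ≈ -66.7 km.

(-108.4, -66.7)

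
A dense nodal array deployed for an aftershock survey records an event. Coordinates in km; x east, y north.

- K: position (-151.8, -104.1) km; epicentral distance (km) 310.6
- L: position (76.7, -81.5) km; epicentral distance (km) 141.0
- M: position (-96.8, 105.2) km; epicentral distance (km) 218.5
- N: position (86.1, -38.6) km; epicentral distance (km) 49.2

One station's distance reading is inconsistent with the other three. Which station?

N

Solve using three stations at a time. Using K, L, M (subtract circle equations pairwise → linear system) gives (x, y) ≈ (115.5, 53.9).
Distances from that point to each station vs reported:
  K: calculated 310.6 vs reported 310.6 → residual 0.0 km
  L: calculated 140.9 vs reported 141.0 → residual 0.1 km
  M: calculated 218.4 vs reported 218.5 → residual 0.1 km
  N: calculated 97.1 vs reported 49.2 → residual 47.9 km
K, L, M are mutually consistent (residuals ≈ 0); N is off by 47.9 km.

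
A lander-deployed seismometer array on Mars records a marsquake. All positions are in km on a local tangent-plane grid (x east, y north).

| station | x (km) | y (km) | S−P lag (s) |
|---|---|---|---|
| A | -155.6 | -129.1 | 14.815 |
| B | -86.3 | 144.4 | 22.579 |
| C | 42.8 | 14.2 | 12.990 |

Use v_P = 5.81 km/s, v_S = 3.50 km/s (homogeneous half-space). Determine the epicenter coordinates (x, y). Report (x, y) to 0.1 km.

Distance from S−P lag: d = Δt · v_P v_S / (v_P − v_S) = Δt · (5.81·3.50)/(5.81−3.50) ≈ 8.8030·Δt.
So d_A = 130.42, d_B = 198.76, d_C = 114.35 km.
Circle about each station: (x + 155.6)² + (y + 129.1)² = 130.42²; (x + 86.3)² + (y − 144.4)² = 198.76²; (x − 42.8)² + (y − 14.2)² = 114.35².
Subtracting pairs of circle equations eliminates x²+y² and gives linear equations (the radical axes):
138.6 x + 547.0 y = -35075.28
396.8 x + 286.6 y = -34911.24
Solving the 2×2 system: x ≈ -51.0, y ≈ -51.2 km.

-51.0 km east, -51.2 km north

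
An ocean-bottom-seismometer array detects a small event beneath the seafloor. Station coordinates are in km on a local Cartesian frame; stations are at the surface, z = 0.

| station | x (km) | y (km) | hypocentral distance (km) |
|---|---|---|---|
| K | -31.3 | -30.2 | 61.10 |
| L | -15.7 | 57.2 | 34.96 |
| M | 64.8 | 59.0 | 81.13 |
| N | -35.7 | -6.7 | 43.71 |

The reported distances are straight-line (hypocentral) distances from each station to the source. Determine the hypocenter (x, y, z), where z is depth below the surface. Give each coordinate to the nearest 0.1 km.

Each station gives a sphere (x−x_i)² + (y−y_i)² + z² = d_i² (stations at z=0).
Subtracting the K sphere from L and M: z² cancels, leaving linear equations in x and y:
31.2 x + 174.8 y = 4137.61
192.2 x + 178.4 y = 2939.44
Solving: x ≈ -8.003, y ≈ 25.099 km (keep extra digits for the depth step; rounded: -8.0, 25.1).
Then from the K sphere: z² = 61.10² − (x + 31.3)² − (y + 30.2)² with x = -8.003, y = 25.099, so z ≈ 11.510 ≈ 11.5 km.
Check against N (with the unrounded solution): distance 43.71 ≈ 43.71 km. ✓

(-8.0, 25.1, 11.5)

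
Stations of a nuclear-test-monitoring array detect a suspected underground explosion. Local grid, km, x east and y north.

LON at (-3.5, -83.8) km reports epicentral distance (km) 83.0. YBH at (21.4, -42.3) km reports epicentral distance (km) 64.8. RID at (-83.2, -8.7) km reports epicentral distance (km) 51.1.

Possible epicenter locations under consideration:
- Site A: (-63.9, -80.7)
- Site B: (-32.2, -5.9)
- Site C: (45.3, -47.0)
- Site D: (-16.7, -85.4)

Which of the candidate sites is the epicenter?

For each candidate, compare |candidate − station| to the reported distance:
Site A: residuals LON 22.5, YBH 28.7, RID 23.4 → max 28.7 km
Site B: residuals LON 0.0, YBH 0.0, RID 0.0 → max 0.0 km
Site C: residuals LON 21.9, YBH 40.4, RID 83.0 → max 83.0 km
Site D: residuals LON 69.7, YBH 7.3, RID 50.4 → max 69.7 km
Only Site B has all residuals ≈ 0.

Site B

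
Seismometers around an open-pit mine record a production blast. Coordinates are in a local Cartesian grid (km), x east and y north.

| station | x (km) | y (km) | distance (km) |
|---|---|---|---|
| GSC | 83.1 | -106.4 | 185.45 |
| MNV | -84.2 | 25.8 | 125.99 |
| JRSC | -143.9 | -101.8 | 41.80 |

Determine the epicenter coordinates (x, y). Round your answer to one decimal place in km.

-102.2 km east, -98.9 km north

Circle about each station: (x − 83.1)² + (y + 106.4)² = 185.45²; (x + 84.2)² + (y − 25.8)² = 125.99²; (x + 143.9)² + (y + 101.8)² = 41.80².
Subtracting the GSC equation from the MNV and JRSC equations removes the quadratic terms:
-334.6 x + 264.4 y = 8046.93
-454.0 x + 9.2 y = 45488.34
Solving the 2×2 system: x ≈ -102.2, y ≈ -98.9 km.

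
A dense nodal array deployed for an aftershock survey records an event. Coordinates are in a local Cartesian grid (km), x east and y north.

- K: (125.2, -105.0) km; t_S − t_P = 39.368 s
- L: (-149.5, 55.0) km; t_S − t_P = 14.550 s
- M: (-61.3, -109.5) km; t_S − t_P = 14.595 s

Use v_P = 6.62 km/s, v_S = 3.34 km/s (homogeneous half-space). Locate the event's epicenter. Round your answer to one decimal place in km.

Distance from S−P lag: d = Δt · v_P v_S / (v_P − v_S) = Δt · (6.62·3.34)/(6.62−3.34) ≈ 6.7411·Δt.
So d_K = 265.38, d_L = 98.08, d_M = 98.39 km.
Circle about each station: (x − 125.2)² + (y + 105.0)² = 265.38²; (x + 149.5)² + (y − 55.0)² = 98.08²; (x + 61.3)² + (y + 109.5)² = 98.39².
Subtracting the K equation from the L and M equations removes the quadratic terms:
-549.4 x + 320.0 y = 59482.07
-373.0 x − 9.0 y = 49793.85
Solving the 2×2 system: x ≈ -132.5, y ≈ -41.6 km.

x ≈ -132.5 km, y ≈ -41.6 km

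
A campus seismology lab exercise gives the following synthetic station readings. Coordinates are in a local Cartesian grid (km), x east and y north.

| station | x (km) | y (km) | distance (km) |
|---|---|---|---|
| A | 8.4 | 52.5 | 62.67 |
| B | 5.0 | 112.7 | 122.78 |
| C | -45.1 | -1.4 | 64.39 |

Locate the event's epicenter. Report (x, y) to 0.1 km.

x ≈ 18.8 km, y ≈ -9.3 km

Circle about each station: (x − 8.4)² + (y − 52.5)² = 62.67²; (x − 5.0)² + (y − 112.7)² = 122.78²; (x + 45.1)² + (y + 1.4)² = 64.39².
Subtracting the A equation from the B and C equations removes the quadratic terms:
-6.8 x + 120.4 y = -1247.92
-107.0 x − 107.8 y = -1009.38
Solving the 2×2 system: x ≈ 18.8, y ≈ -9.3 km.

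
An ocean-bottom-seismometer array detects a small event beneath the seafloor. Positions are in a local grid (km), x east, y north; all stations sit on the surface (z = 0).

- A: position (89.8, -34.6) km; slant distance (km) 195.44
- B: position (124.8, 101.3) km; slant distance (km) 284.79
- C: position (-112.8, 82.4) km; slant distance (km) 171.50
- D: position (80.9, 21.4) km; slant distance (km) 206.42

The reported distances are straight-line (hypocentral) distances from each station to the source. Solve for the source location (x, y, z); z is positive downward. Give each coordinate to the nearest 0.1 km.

Each station gives a sphere (x−x_i)² + (y−y_i)² + z² = d_i² (stations at z=0).
Subtracting the A sphere from B and C: z² cancels, leaving linear equations in x and y:
70.0 x + 271.8 y = -26333.02
-405.2 x + 234.0 y = 19036.94
Solving: x ≈ -89.605, y ≈ -73.807 km (keep extra digits for the depth step; rounded: -89.6, -73.8).
Then from the A sphere: z² = 195.44² − (x − 89.8)² − (y + 34.6)² with x = -89.605, y = -73.807, so z ≈ 66.884 ≈ 66.9 km.

x ≈ -89.6 km, y ≈ -73.8 km, depth ≈ 66.9 km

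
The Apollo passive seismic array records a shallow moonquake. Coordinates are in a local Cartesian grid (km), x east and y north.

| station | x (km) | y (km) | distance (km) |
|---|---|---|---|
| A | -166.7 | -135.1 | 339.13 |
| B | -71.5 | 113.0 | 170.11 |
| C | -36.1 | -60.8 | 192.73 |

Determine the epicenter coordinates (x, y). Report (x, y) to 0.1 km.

Circle about each station: (x + 166.7)² + (y + 135.1)² = 339.13²; (x + 71.5)² + (y − 113.0)² = 170.11²; (x + 36.1)² + (y + 60.8)² = 192.73².
Subtracting the A equation from the B and C equations removes the quadratic terms:
190.4 x + 496.2 y = 57912.09
261.2 x + 148.6 y = 36823.25
Solving the 2×2 system: x ≈ 95.4, y ≈ 80.1 km.

95.4 km east, 80.1 km north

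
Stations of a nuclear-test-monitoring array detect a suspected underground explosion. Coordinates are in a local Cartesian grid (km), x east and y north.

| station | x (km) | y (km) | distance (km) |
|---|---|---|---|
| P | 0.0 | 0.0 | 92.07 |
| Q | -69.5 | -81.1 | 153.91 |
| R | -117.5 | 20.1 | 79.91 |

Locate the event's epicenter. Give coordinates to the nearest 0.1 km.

Circle about each station: x² + y² = 92.07²; (x + 69.5)² + (y + 81.1)² = 153.91²; (x + 117.5)² + (y − 20.1)² = 79.91².
Subtracting the P equation from the Q and R equations removes the quadratic terms:
-139.0 x − 162.2 y = -3803.94
-235.0 x + 40.2 y = 16301.54
Solving the 2×2 system: x ≈ -57.0, y ≈ 72.3 km.

x ≈ -57.0 km, y ≈ 72.3 km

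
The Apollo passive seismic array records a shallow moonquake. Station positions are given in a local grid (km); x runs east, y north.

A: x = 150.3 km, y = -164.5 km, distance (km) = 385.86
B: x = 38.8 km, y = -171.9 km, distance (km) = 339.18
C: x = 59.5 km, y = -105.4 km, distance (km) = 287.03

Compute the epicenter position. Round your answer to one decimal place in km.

(-78.1, 146.5)

Circle about each station: (x − 150.3)² + (y + 164.5)² = 385.86²; (x − 38.8)² + (y + 171.9)² = 339.18²; (x − 59.5)² + (y + 105.4)² = 287.03².
Subtracting pairs of circle equations eliminates x²+y² and gives linear equations (the radical axes):
-223.0 x − 14.8 y = 15249.58
-181.6 x + 118.2 y = 31500.79
Solving the 2×2 system: x ≈ -78.1, y ≈ 146.5 km.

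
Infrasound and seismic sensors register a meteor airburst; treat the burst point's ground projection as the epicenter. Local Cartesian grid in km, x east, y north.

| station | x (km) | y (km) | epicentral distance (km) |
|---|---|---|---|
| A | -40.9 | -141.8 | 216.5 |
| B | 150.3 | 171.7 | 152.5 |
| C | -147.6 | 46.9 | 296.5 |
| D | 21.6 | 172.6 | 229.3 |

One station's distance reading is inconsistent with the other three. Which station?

Solve using three stations at a time. Using A, C, D (subtract circle equations pairwise → linear system) gives (x, y) ≈ (140.4, -23.5).
Distances from that point to each station vs reported:
  A: calculated 216.5 vs reported 216.5 → residual 0.0 km
  B: calculated 195.5 vs reported 152.5 → residual 43.0 km
  C: calculated 296.5 vs reported 296.5 → residual 0.0 km
  D: calculated 229.3 vs reported 229.3 → residual 0.0 km
A, C, D are mutually consistent (residuals ≈ 0); B is off by 43.0 km.

B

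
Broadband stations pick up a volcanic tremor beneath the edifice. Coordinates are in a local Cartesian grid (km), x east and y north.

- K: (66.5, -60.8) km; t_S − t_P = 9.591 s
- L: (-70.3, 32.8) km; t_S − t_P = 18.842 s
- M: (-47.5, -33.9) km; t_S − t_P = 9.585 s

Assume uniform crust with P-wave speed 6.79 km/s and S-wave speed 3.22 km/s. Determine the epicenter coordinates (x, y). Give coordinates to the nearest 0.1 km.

(8.5, -51.5)

Distance from S−P lag: d = Δt · v_P v_S / (v_P − v_S) = Δt · (6.79·3.22)/(6.79−3.22) ≈ 6.1243·Δt.
So d_K = 58.74, d_L = 115.39, d_M = 58.70 km.
Circle about each station: (x − 66.5)² + (y + 60.8)² = 58.74²; (x + 70.3)² + (y − 32.8)² = 115.39²; (x + 47.5)² + (y + 33.9)² = 58.70².
Subtracting pairs of circle equations eliminates x²+y² and gives linear equations (the radical axes):
-273.6 x + 187.2 y = -11965.42
-228.0 x + 53.8 y = -4708.73
Solving the 2×2 system: x ≈ 8.5, y ≈ -51.5 km.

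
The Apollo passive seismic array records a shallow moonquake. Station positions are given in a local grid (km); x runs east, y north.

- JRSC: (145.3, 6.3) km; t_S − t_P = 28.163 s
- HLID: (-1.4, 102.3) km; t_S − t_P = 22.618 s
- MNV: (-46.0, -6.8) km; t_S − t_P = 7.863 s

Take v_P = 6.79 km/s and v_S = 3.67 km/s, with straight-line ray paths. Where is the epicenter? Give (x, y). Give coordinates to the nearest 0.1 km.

(-67.8, -65.7)

Distance from S−P lag: d = Δt · v_P v_S / (v_P − v_S) = Δt · (6.79·3.67)/(6.79−3.67) ≈ 7.9870·Δt.
So d_JRSC = 224.94, d_HLID = 180.65, d_MNV = 62.80 km.
Circle about each station: (x − 145.3)² + (y − 6.3)² = 224.94²; (x + 1.4)² + (y − 102.3)² = 180.65²; (x + 46.0)² + (y + 6.8)² = 62.80².
Subtracting pairs of circle equations eliminates x²+y² and gives linear equations (the radical axes):
-293.4 x + 192.0 y = 7279.05
-382.6 x − 26.2 y = 27664.62
Solving the 2×2 system: x ≈ -67.8, y ≈ -65.7 km.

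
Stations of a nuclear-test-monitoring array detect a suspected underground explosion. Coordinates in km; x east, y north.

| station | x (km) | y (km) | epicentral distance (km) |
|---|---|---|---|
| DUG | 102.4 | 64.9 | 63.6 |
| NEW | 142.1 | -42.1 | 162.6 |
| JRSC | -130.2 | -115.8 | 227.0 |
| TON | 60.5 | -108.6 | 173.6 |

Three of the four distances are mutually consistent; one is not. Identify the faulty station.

Solve using three stations at a time. Using NEW, JRSC, TON (subtract circle equations pairwise → linear system) gives (x, y) ≈ (14.8, 58.6).
Distances from that point to each station vs reported:
  DUG: calculated 87.8 vs reported 63.6 → residual 24.2 km
  NEW: calculated 162.3 vs reported 162.6 → residual 0.3 km
  JRSC: calculated 226.8 vs reported 227.0 → residual 0.2 km
  TON: calculated 173.3 vs reported 173.6 → residual 0.3 km
NEW, JRSC, TON are mutually consistent (residuals ≈ 0); DUG is off by 24.2 km.

DUG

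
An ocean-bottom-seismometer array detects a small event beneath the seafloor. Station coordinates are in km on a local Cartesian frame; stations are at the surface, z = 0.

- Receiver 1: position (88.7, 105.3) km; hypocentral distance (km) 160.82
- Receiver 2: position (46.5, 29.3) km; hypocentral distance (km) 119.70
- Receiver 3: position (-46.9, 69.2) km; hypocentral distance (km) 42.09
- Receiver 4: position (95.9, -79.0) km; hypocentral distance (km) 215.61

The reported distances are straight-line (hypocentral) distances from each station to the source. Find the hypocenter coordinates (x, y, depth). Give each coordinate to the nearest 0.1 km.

Each station gives a sphere (x−x_i)² + (y−y_i)² + z² = d_i² (stations at z=0).
Subtracting the Receiver 1 sphere from Receiver 2 and Receiver 3: z² cancels, leaving linear equations in x and y:
-84.4 x − 152.0 y = -4400.06
-271.2 x − 72.2 y = 12123.97
Solving: x ≈ -61.503, y ≈ 63.098 km (keep extra digits for the depth step; rounded: -61.5, 63.1).
Then from the Receiver 1 sphere: z² = 160.82² − (x − 88.7)² − (y − 105.3)² with x = -61.503, y = 63.098, so z ≈ 39.002 ≈ 39.0 km.
Check against Receiver 4 (with the unrounded solution): distance 215.61 ≈ 215.61 km. ✓

x ≈ -61.5 km, y ≈ 63.1 km, depth ≈ 39.0 km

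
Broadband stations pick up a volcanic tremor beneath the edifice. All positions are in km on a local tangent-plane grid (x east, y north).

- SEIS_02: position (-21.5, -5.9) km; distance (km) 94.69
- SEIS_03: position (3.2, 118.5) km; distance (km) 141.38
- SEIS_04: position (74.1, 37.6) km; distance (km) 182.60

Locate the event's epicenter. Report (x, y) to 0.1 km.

x ≈ -108.4 km, y ≈ 31.7 km

Circle about each station: (x + 21.5)² + (y + 5.9)² = 94.69²; (x − 3.2)² + (y − 118.5)² = 141.38²; (x − 74.1)² + (y − 37.6)² = 182.60².
Subtracting pairs of circle equations eliminates x²+y² and gives linear equations (the radical axes):
49.4 x + 248.8 y = 2533.32
191.2 x + 87.0 y = -17969.05
Solving the 2×2 system: x ≈ -108.4, y ≈ 31.7 km.
Check against SEIS_02 (with the unrounded x, y): √((x + 21.5)²+(y + 5.9)²) = 94.70 ≈ 94.69 km. ✓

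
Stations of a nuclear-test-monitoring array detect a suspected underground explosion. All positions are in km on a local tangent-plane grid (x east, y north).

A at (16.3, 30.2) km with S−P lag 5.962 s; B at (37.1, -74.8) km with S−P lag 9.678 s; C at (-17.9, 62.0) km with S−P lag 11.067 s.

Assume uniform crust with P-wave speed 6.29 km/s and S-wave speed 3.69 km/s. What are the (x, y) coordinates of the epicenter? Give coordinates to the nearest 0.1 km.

(64.3, 7.2)

Distance from S−P lag: d = Δt · v_P v_S / (v_P − v_S) = Δt · (6.29·3.69)/(6.29−3.69) ≈ 8.9270·Δt.
So d_A = 53.22, d_B = 86.40, d_C = 98.79 km.
Circle about each station: (x − 16.3)² + (y − 30.2)² = 53.22²; (x − 37.1)² + (y + 74.8)² = 86.40²; (x + 17.9)² + (y − 62.0)² = 98.79².
Subtracting pairs of circle equations eliminates x²+y² and gives linear equations (the radical axes):
41.6 x − 210.0 y = 1161.13
-68.4 x + 63.6 y = -3940.42
Solving the 2×2 system: x ≈ 64.3, y ≈ 7.2 km.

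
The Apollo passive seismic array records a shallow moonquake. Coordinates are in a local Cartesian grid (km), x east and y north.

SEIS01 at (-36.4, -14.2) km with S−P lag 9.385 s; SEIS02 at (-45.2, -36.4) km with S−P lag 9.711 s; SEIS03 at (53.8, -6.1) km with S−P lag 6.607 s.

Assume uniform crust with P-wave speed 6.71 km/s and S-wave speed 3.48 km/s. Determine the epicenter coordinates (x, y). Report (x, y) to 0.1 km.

Distance from S−P lag: d = Δt · v_P v_S / (v_P − v_S) = Δt · (6.71·3.48)/(6.71−3.48) ≈ 7.2293·Δt.
So d_SEIS01 = 67.85, d_SEIS02 = 70.20, d_SEIS03 = 47.76 km.
Circle about each station: (x + 36.4)² + (y + 14.2)² = 67.85²; (x + 45.2)² + (y + 36.4)² = 70.20²; (x − 53.8)² + (y + 6.1)² = 47.76².
Subtracting the SEIS01 equation from the SEIS02 and SEIS03 equations removes the quadratic terms:
-17.6 x − 44.4 y = 1516.98
180.4 x + 16.2 y = 3727.65
Solving the 2×2 system: x ≈ 24.6, y ≈ -43.9 km.
Check against SEIS01 (with the unrounded x, y): √((x + 36.4)²+(y + 14.2)²) = 67.86 ≈ 67.85 km. ✓

24.6 km east, -43.9 km north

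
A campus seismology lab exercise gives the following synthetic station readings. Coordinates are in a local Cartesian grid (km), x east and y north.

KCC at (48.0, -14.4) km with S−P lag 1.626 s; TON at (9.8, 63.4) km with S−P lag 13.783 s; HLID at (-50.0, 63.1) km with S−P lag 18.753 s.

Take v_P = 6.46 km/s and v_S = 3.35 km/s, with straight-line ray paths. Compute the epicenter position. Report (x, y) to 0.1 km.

(45.8, -25.5)

Distance from S−P lag: d = Δt · v_P v_S / (v_P − v_S) = Δt · (6.46·3.35)/(6.46−3.35) ≈ 6.9585·Δt.
So d_KCC = 11.31, d_TON = 95.91, d_HLID = 130.49 km.
Circle about each station: (x − 48.0)² + (y + 14.4)² = 11.31²; (x − 9.8)² + (y − 63.4)² = 95.91²; (x + 50.0)² + (y − 63.1)² = 130.49².
Subtracting pairs of circle equations eliminates x²+y² and gives linear equations (the radical axes):
-76.4 x + 155.6 y = -7466.57
-196.0 x + 155.0 y = -12929.47
Solving the 2×2 system: x ≈ 45.8, y ≈ -25.5 km.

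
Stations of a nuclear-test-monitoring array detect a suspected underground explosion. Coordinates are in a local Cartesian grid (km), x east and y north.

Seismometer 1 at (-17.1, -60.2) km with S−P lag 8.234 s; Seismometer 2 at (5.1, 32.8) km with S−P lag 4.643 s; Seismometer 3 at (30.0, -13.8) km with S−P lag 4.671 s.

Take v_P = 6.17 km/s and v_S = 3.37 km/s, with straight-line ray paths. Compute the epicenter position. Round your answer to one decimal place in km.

-2.2 km east, -0.9 km north

Distance from S−P lag: d = Δt · v_P v_S / (v_P − v_S) = Δt · (6.17·3.37)/(6.17−3.37) ≈ 7.4260·Δt.
So d_Seismometer 1 = 61.15, d_Seismometer 2 = 34.48, d_Seismometer 3 = 34.69 km.
Circle about each station: (x + 17.1)² + (y + 60.2)² = 61.15²; (x − 5.1)² + (y − 32.8)² = 34.48²; (x − 30.0)² + (y + 13.8)² = 34.69².
Subtracting the Seismometer 1 equation from the Seismometer 2 and Seismometer 3 equations removes the quadratic terms:
44.4 x + 186.0 y = -264.15
94.2 x + 92.8 y = -290.08
Solving the 2×2 system: x ≈ -2.2, y ≈ -0.9 km.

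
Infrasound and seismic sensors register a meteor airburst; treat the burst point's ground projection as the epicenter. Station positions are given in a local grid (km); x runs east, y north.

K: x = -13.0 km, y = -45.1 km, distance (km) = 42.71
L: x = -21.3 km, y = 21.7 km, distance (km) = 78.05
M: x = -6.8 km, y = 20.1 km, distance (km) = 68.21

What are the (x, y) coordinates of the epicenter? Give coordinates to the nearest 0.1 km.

Circle about each station: (x + 13.0)² + (y + 45.1)² = 42.71²; (x + 21.3)² + (y − 21.7)² = 78.05²; (x + 6.8)² + (y − 20.1)² = 68.21².
Subtracting the K equation from the L and M equations removes the quadratic terms:
-16.6 x + 133.6 y = -5546.09
12.4 x + 130.4 y = -4581.22
Solving the 2×2 system: x ≈ 29.1, y ≈ -37.9 km.
Check against K (with the unrounded x, y): √((x + 13.0)²+(y + 45.1)²) = 42.70 ≈ 42.71 km. ✓

x ≈ 29.1 km, y ≈ -37.9 km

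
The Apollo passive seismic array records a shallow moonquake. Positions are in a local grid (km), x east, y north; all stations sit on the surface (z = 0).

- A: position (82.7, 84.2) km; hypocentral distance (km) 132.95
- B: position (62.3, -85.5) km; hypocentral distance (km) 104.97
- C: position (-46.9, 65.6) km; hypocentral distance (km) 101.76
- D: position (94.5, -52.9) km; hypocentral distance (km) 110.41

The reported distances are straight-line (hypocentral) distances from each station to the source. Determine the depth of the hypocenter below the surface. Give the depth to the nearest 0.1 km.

44.3 km

Each station gives a sphere (x−x_i)² + (y−y_i)² + z² = d_i² (stations at z=0).
Subtracting the A sphere from B and C: z² cancels, leaving linear equations in x and y:
-40.8 x − 339.4 y = 3919.61
-259.2 x − 37.2 y = -105.36
Solving: x ≈ 2.100, y ≈ -11.801 km (keep extra digits for the depth step; rounded: 2.1, -11.8).
Then from the A sphere: z² = 132.95² − (x − 82.7)² − (y − 84.2)² with x = 2.100, y = -11.801, so z ≈ 44.307 ≈ 44.3 km.
Check against D (with the unrounded solution): distance 110.41 ≈ 110.41 km. ✓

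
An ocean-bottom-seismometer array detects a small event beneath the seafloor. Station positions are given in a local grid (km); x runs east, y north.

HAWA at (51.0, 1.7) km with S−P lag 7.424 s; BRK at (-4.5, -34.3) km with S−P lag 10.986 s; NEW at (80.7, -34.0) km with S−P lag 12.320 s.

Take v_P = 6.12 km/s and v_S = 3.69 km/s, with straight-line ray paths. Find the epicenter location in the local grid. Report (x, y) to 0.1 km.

22.0 km east, 64.3 km north

Distance from S−P lag: d = Δt · v_P v_S / (v_P − v_S) = Δt · (6.12·3.69)/(6.12−3.69) ≈ 9.2933·Δt.
So d_HAWA = 68.99, d_BRK = 102.10, d_NEW = 114.49 km.
Circle about each station: (x − 51.0)² + (y − 1.7)² = 68.99²; (x + 4.5)² + (y + 34.3)² = 102.10²; (x − 80.7)² + (y + 34.0)² = 114.49².
Subtracting the HAWA equation from the BRK and NEW equations removes the quadratic terms:
-111.0 x − 72.0 y = -7071.94
59.4 x − 71.4 y = -3283.74
Solving the 2×2 system: x ≈ 22.0, y ≈ 64.3 km.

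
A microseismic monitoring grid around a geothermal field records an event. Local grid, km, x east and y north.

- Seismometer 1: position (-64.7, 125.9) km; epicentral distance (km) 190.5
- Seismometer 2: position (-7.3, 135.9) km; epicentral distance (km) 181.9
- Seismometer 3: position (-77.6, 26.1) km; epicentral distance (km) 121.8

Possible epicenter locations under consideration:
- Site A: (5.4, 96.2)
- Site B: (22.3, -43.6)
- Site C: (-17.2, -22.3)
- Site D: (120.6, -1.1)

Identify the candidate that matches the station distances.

Site B

For each candidate, compare |candidate − station| to the reported distance:
Site A: residuals Seismometer 1 114.4, Seismometer 2 140.2, Seismometer 3 13.2 → max 140.2 km
Site B: residuals Seismometer 1 0.0, Seismometer 2 0.0, Seismometer 3 0.0 → max 0.0 km
Site C: residuals Seismometer 1 34.9, Seismometer 2 23.4, Seismometer 3 44.4 → max 44.4 km
Site D: residuals Seismometer 1 34.1, Seismometer 2 5.5, Seismometer 3 78.3 → max 78.3 km
Only Site B has all residuals ≈ 0.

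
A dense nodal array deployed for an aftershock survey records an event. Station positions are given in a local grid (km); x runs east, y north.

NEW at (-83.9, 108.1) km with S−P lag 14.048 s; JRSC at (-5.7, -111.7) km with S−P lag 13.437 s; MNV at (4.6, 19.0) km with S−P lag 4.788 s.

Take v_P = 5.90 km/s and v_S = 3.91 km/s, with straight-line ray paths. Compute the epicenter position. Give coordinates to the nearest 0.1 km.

Distance from S−P lag: d = Δt · v_P v_S / (v_P − v_S) = Δt · (5.90·3.91)/(5.90−3.91) ≈ 11.5925·Δt.
So d_NEW = 162.85, d_JRSC = 155.77, d_MNV = 55.50 km.
Circle about each station: (x + 83.9)² + (y − 108.1)² = 162.85²; (x + 5.7)² + (y + 111.7)² = 155.77²; (x − 4.6)² + (y − 19.0)² = 55.50².
Subtracting the NEW equation from the JRSC and MNV equations removes the quadratic terms:
156.4 x − 439.6 y = -3959.61
177.0 x − 178.2 y = 5097.21
Solving the 2×2 system: x ≈ 59.0, y ≈ 30.0 km.
Check against NEW (with the unrounded x, y): √((x + 83.9)²+(y − 108.1)²) = 162.85 ≈ 162.85 km. ✓

x ≈ 59.0 km, y ≈ 30.0 km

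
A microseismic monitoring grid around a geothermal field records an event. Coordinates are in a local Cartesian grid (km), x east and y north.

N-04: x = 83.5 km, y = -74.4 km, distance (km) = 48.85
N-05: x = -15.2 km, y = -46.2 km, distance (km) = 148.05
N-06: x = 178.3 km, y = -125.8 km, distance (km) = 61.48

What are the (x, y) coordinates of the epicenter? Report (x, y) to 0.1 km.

119.7 km east, -107.2 km north

Circle about each station: (x − 83.5)² + (y + 74.4)² = 48.85²; (x + 15.2)² + (y + 46.2)² = 148.05²; (x − 178.3)² + (y + 125.8)² = 61.48².
Subtracting the N-04 equation from the N-05 and N-06 equations removes the quadratic terms:
-197.4 x + 56.4 y = -29674.61
189.6 x − 102.8 y = 33715.45
Solving the 2×2 system: x ≈ 119.7, y ≈ -107.2 km.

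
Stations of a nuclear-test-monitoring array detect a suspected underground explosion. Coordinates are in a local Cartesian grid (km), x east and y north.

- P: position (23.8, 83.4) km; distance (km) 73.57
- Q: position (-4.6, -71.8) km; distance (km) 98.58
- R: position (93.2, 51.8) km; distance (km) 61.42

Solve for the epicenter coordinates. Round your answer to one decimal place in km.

Circle about each station: (x − 23.8)² + (y − 83.4)² = 73.57²; (x + 4.6)² + (y + 71.8)² = 98.58²; (x − 93.2)² + (y − 51.8)² = 61.42².
Subtracting pairs of circle equations eliminates x²+y² and gives linear equations (the radical axes):
-56.8 x − 310.4 y = -6651.07
138.8 x − 63.2 y = 5487.61
Solving the 2×2 system: x ≈ 45.5, y ≈ 13.1 km.
Check against P (with the unrounded x, y): √((x − 23.8)²+(y − 83.4)²) = 73.57 ≈ 73.57 km. ✓

45.5 km east, 13.1 km north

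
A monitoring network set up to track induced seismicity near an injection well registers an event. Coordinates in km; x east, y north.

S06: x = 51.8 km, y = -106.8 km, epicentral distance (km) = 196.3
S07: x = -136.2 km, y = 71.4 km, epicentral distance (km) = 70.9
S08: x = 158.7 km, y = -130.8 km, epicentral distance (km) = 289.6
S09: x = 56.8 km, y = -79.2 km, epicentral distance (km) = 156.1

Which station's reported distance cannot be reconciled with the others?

Solve using three stations at a time. Using S06, S07, S08 (subtract circle equations pairwise → linear system) gives (x, y) ≈ (-69.4, 47.6).
Distances from that point to each station vs reported:
  S06: calculated 196.3 vs reported 196.3 → residual 0.0 km
  S07: calculated 70.9 vs reported 70.9 → residual 0.0 km
  S08: calculated 289.6 vs reported 289.6 → residual 0.0 km
  S09: calculated 178.9 vs reported 156.1 → residual 22.8 km
S06, S07, S08 are mutually consistent (residuals ≈ 0); S09 is off by 22.8 km.

S09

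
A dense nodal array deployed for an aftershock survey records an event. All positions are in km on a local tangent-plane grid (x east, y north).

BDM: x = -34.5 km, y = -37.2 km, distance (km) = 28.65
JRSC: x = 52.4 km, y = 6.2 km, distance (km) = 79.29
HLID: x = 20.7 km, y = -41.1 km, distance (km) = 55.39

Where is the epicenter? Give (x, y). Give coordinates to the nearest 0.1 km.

x ≈ -25.2 km, y ≈ -10.1 km

Circle about each station: (x + 34.5)² + (y + 37.2)² = 28.65²; (x − 52.4)² + (y − 6.2)² = 79.29²; (x − 20.7)² + (y + 41.1)² = 55.39².
Subtracting pairs of circle equations eliminates x²+y² and gives linear equations (the radical axes):
173.8 x + 86.8 y = -5255.97
110.4 x − 7.8 y = -2703.62
Solving the 2×2 system: x ≈ -25.2, y ≈ -10.1 km.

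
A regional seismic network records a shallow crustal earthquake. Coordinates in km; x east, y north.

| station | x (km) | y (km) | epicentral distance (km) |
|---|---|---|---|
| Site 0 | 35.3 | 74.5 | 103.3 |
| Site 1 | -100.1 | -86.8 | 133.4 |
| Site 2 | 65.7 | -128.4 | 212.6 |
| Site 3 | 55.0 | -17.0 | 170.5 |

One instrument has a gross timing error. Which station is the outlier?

Solve using three stations at a time. Using Site 0, Site 1, Site 2 (subtract circle equations pairwise → linear system) gives (x, y) ≈ (-62.5, 41.2).
Distances from that point to each station vs reported:
  Site 0: calculated 103.3 vs reported 103.3 → residual 0.0 km
  Site 1: calculated 133.4 vs reported 133.4 → residual 0.0 km
  Site 2: calculated 212.6 vs reported 212.6 → residual 0.0 km
  Site 3: calculated 131.1 vs reported 170.5 → residual 39.4 km
Site 0, Site 1, Site 2 are mutually consistent (residuals ≈ 0); Site 3 is off by 39.4 km.

Site 3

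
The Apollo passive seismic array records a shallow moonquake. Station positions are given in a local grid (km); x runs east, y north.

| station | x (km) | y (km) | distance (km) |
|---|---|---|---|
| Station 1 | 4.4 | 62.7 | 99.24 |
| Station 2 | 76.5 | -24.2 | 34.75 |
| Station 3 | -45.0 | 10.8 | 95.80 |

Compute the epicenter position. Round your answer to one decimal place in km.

Circle about each station: (x − 4.4)² + (y − 62.7)² = 99.24²; (x − 76.5)² + (y + 24.2)² = 34.75²; (x + 45.0)² + (y − 10.8)² = 95.80².
Subtracting pairs of circle equations eliminates x²+y² and gives linear equations (the radical axes):
144.2 x − 173.8 y = 11128.26
-98.8 x − 103.8 y = -1138.07
Solving the 2×2 system: x ≈ 42.1, y ≈ -29.1 km.
Check against Station 1 (with the unrounded x, y): √((x − 4.4)²+(y − 62.7)²) = 99.24 ≈ 99.24 km. ✓

x ≈ 42.1 km, y ≈ -29.1 km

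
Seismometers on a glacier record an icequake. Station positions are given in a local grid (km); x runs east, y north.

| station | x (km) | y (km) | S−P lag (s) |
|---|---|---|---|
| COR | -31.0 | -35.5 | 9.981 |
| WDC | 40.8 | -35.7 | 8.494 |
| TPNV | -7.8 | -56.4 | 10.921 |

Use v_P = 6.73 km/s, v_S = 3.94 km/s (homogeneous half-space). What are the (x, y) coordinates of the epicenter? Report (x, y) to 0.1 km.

Distance from S−P lag: d = Δt · v_P v_S / (v_P − v_S) = Δt · (6.73·3.94)/(6.73−3.94) ≈ 9.5040·Δt.
So d_COR = 94.86, d_WDC = 80.73, d_TPNV = 103.79 km.
Circle about each station: (x + 31.0)² + (y + 35.5)² = 94.86²; (x − 40.8)² + (y + 35.7)² = 80.73²; (x + 7.8)² + (y + 56.4)² = 103.79².
Subtracting the COR equation from the WDC and TPNV equations removes the quadratic terms:
143.6 x − 0.4 y = 3198.97
46.4 x − 41.8 y = -753.39
Solving the 2×2 system: x ≈ 22.4, y ≈ 42.9 km.

x ≈ 22.4 km, y ≈ 42.9 km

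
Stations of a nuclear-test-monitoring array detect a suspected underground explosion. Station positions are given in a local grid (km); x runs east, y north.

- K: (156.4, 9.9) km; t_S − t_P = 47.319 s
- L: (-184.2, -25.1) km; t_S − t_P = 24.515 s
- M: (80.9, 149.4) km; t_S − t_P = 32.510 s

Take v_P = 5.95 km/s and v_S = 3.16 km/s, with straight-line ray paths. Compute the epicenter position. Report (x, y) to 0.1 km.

x ≈ -137.6 km, y ≈ 133.4 km

Distance from S−P lag: d = Δt · v_P v_S / (v_P − v_S) = Δt · (5.95·3.16)/(5.95−3.16) ≈ 6.7391·Δt.
So d_K = 318.89, d_L = 165.21, d_M = 219.09 km.
Circle about each station: (x − 156.4)² + (y − 9.9)² = 318.89²; (x + 184.2)² + (y + 25.1)² = 165.21²; (x − 80.9)² + (y − 149.4)² = 219.09².
Subtracting the K equation from the L and M equations removes the quadratic terms:
-681.2 x − 70.0 y = 84397.17
-151.0 x + 279.0 y = 57996.60
Solving the 2×2 system: x ≈ -137.6, y ≈ 133.4 km.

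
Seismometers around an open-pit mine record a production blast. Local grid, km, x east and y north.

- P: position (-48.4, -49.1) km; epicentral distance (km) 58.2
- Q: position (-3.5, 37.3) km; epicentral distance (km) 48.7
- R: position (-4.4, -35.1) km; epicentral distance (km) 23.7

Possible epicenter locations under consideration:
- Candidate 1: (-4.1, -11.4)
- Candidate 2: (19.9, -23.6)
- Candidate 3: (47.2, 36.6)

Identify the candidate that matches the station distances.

Candidate 1

For each candidate, compare |candidate − station| to the reported distance:
Candidate 1: residuals P 0.0, Q 0.0, R 0.0 → max 0.0 km
Candidate 2: residuals P 14.7, Q 16.5, R 3.2 → max 16.5 km
Candidate 3: residuals P 70.2, Q 2.0, R 64.6 → max 70.2 km
Only Candidate 1 has all residuals ≈ 0.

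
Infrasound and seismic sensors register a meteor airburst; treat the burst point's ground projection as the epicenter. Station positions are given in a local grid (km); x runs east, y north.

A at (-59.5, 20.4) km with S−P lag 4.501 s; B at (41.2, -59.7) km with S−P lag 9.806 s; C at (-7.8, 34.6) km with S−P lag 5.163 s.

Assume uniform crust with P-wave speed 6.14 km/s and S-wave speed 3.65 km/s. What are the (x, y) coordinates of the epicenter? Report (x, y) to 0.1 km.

Distance from S−P lag: d = Δt · v_P v_S / (v_P − v_S) = Δt · (6.14·3.65)/(6.14−3.65) ≈ 9.0004·Δt.
So d_A = 40.51, d_B = 88.26, d_C = 46.47 km.
Circle about each station: (x + 59.5)² + (y − 20.4)² = 40.51²; (x − 41.2)² + (y + 59.7)² = 88.26²; (x + 7.8)² + (y − 34.6)² = 46.47².
Subtracting the A equation from the B and C equations removes the quadratic terms:
201.4 x − 160.2 y = -4843.65
103.4 x + 28.4 y = -3216.81
Solving the 2×2 system: x ≈ -29.3, y ≈ -6.6 km.

x ≈ -29.3 km, y ≈ -6.6 km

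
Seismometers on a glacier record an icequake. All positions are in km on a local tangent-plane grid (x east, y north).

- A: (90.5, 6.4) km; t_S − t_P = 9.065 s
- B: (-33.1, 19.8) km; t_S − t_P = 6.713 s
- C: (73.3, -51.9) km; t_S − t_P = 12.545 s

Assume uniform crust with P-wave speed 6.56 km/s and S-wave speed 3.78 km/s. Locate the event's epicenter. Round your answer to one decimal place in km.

20.4 km east, 46.7 km north

Distance from S−P lag: d = Δt · v_P v_S / (v_P − v_S) = Δt · (6.56·3.78)/(6.56−3.78) ≈ 8.9197·Δt.
So d_A = 80.86, d_B = 59.88, d_C = 111.90 km.
Circle about each station: (x − 90.5)² + (y − 6.4)² = 80.86²; (x + 33.1)² + (y − 19.8)² = 59.88²; (x − 73.3)² + (y + 51.9)² = 111.90².
Subtracting the A equation from the B and C equations removes the quadratic terms:
-247.2 x + 26.8 y = -3790.83
-34.4 x − 116.6 y = -6147.98
Solving the 2×2 system: x ≈ 20.4, y ≈ 46.7 km.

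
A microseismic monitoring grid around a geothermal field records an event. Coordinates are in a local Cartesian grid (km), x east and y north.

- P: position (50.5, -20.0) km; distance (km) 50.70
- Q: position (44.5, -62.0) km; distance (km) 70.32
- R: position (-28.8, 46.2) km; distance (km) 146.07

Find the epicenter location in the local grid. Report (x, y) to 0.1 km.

x ≈ 101.2 km, y ≈ -20.4 km

Circle about each station: (x − 50.5)² + (y + 20.0)² = 50.70²; (x − 44.5)² + (y + 62.0)² = 70.32²; (x + 28.8)² + (y − 46.2)² = 146.07².
Subtracting pairs of circle equations eliminates x²+y² and gives linear equations (the radical axes):
-12.0 x − 84.0 y = 499.59
-158.6 x + 132.4 y = -18752.32
Solving the 2×2 system: x ≈ 101.2, y ≈ -20.4 km.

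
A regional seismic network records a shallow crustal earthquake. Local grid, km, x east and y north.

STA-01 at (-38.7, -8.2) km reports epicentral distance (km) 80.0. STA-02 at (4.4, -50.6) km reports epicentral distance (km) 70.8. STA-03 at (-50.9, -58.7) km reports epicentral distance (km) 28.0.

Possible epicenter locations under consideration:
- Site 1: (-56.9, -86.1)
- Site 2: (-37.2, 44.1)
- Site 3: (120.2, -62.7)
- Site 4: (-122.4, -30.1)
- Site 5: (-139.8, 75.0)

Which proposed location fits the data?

For each candidate, compare |candidate − station| to the reported distance:
Site 1: residuals STA-01 0.0, STA-02 0.0, STA-03 0.0 → max 0.0 km
Site 2: residuals STA-01 27.7, STA-02 32.6, STA-03 75.7 → max 75.7 km
Site 3: residuals STA-01 88.0, STA-02 45.6, STA-03 143.1 → max 143.1 km
Site 4: residuals STA-01 6.5, STA-02 57.6, STA-03 49.0 → max 57.6 km
Site 5: residuals STA-01 50.9, STA-02 120.4, STA-03 132.6 → max 132.6 km
Only Site 1 has all residuals ≈ 0.

Site 1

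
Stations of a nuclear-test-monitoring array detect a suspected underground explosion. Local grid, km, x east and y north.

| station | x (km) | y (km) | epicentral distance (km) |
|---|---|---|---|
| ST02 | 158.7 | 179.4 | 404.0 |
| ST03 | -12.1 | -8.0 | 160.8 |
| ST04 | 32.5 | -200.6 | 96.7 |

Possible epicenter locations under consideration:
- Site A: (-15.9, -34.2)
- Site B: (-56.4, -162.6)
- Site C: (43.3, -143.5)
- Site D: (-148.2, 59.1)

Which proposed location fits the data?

Site B

For each candidate, compare |candidate − station| to the reported distance:
Site A: residuals ST02 128.1, ST03 134.3, ST04 76.6 → max 134.3 km
Site B: residuals ST02 0.0, ST03 0.0, ST04 0.0 → max 0.0 km
Site C: residuals ST02 61.1, ST03 14.4, ST04 38.6 → max 61.1 km
Site D: residuals ST02 74.4, ST03 9.1, ST04 219.7 → max 219.7 km
Only Site B has all residuals ≈ 0.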